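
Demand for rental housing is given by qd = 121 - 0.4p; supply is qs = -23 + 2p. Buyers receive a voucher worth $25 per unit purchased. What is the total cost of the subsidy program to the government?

Pre-subsidy: 121 - 0.4p = -23 + 2p gives p* = 60, q* = 97.
With the rebate, buyers effectively pay pb = ps − 25, where ps is the price sellers receive.
Demand in terms of ps becomes qd = 121 − 0.4(ps − 25) = 131 - 0.4ps. Setting this equal to supply: 131 - 0.4ps = -23 + 2ps, so ps = 385/6.
Buyers pay pb = 385/6 − 25 = 235/6; q' = -23 + 2·(385/6) = 316/3.
Government outlay = subsidy × quantity = 25 × 316/3 = 7900/3.

Government cost = 7900/3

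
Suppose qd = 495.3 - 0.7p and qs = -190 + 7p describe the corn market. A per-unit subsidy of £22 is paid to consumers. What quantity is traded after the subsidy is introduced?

Pre-subsidy: 495.3 - 0.7p = -190 + 7p gives p* = 89, q* = 433.
With the rebate, buyers effectively pay pb = ps − 22, where ps is the price sellers receive.
Demand in terms of ps becomes qd = 495.3 − 0.7(ps − 22) = 510.7 - 0.7ps. Setting this equal to supply: 510.7 - 0.7ps = -190 + 7ps, so ps = 91.
Buyers pay pb = 91 − 22 = 69; q' = -190 + 7·91 = 447.

q' = 447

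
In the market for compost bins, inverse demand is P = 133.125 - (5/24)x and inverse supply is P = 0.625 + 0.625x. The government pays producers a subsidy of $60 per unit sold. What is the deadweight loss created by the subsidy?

Pre-subsidy: 133.125 - (5/24)x = 0.625 + 0.625x gives x* = 159 and P* = 100.
With the subsidy, sellers receive Ps = Pb + 60 for each unit, where Pb is the price buyers pay.
On the curves, Pb = 133.125 - (5/24)x and Ps = 0.625 + 0.625x; the wedge Ps − Pb = 60 gives 0.625 + 0.625x − (133.125 - (5/24)x) = 60, so x' = 231.
Then Pb = 133.125 − (5/24)·231 = 85 and Ps = 0.625 + 0.625·231 = 145.
The subsidy expands output by 231 − 159 = 72 past the efficient level; on those units the gap between marginal cost and willingness to pay runs from 0 up to 60.
DWL = ½ × 60 × 72 = 2160.

Deadweight loss = $2160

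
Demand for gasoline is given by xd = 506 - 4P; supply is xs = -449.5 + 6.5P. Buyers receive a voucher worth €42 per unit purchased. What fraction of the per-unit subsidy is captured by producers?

Producer share = 8/21

Pre-subsidy: 506 - 4P = -449.5 + 6.5P gives P* = 91, x* = 142.
With the rebate, buyers effectively pay Pb = Ps − 42, where Ps is the price sellers receive.
Demand in terms of Ps becomes xd = 506 − 4(Ps − 42) = 674 - 4Ps. Setting this equal to supply: 674 - 4Ps = -449.5 + 6.5Ps, so Ps = 107.
Buyers pay Pb = 107 − 42 = 65; x' = -449.5 + 6.5·107 = 246.
Buyers' price falls by P* − Pb = 91 − 65 = 26; sellers' price rises by Ps − P* = 107 − 91 = 16.
So producers capture 16/42 = 8/21 of each unit of subsidy.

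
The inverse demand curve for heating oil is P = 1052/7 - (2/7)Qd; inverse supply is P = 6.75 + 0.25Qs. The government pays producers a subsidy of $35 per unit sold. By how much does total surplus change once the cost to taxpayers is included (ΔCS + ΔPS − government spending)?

Pre-subsidy: 1052/7 - (2/7)Q = 6.75 + 0.25Q gives Q* = 4019/15 and P* = 1106/15.
With the subsidy, sellers receive Ps = Pb + 35 for each unit, where Pb is the price buyers pay.
On the curves, Pb = 1052/7 - (2/7)Q and Ps = 6.75 + 0.25Q; the wedge Ps − Pb = 35 gives 6.75 + 0.25Q − (1052/7 - (2/7)Q) = 35, so Q' = 4999/15.
Then Pb = 1052/7 − (2/7)·(4999/15) = 826/15 and Ps = 6.75 + 0.25·(4999/15) = 1351/15.
ΔCS = ½(4019/15 + 4999/15)(1106/15 − 826/15) = 5611.2; ΔPS = ½(4019/15 + 4999/15)(1351/15 − 1106/15) = 4909.8.
Government spending = 35 × 4999/15 = 34993/3.
Net change = 5611.2 + 4909.8 − 34993/3 = -3430/3. The loss equals the DWL triangle ½·35·196/3.

Net change in total surplus = -3430/3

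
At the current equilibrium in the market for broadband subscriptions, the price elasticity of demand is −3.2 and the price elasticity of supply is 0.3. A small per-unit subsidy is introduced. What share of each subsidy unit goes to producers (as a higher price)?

For a small subsidy around the equilibrium, the benefit split depends on the relative slopes, which at a point are proportional to the elasticities.
Buyer share = εs/(εs + |εd|) = 0.3/(0.3 + 3.2) = 3/35; seller share = |εd|/(εs + |εd|) = 32/35.
So producers capture 32/35 of the subsidy.

Producer share = 32/35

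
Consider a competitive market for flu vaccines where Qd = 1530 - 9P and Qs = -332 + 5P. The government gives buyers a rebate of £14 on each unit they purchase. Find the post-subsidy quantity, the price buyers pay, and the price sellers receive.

Pre-subsidy: 1530 - 9P = -332 + 5P gives P* = 133, Q* = 333.
With the rebate, buyers effectively pay Pb = Ps − 14, where Ps is the price sellers receive.
Demand in terms of Ps becomes Qd = 1530 − 9(Ps − 14) = 1656 - 9Ps. Setting this equal to supply: 1656 - 9Ps = -332 + 5Ps, so Ps = 142.
Buyers pay Pb = 142 − 14 = 128; Q' = -332 + 5·142 = 378.

Q' = 378; buyers pay £128; sellers receive £142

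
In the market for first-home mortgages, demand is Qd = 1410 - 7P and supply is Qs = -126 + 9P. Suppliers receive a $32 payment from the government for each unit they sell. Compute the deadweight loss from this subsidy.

Deadweight loss = $2016

Pre-subsidy: 1410 - 7P = -126 + 9P gives P* = 96, Q* = 738.
With the subsidy, sellers receive Ps = Pb + 32 for each unit, where Pb is the price buyers pay.
Supply in terms of Pb becomes Qs = -126 + 9(Pb + 32) = 162 + 9Pb. Setting this equal to demand: 1410 - 7Pb = 162 + 9Pb, so Pb = 78.
Sellers receive Ps = 78 + 32 = 110; Q' = 1410 − 7·78 = 864.
The subsidy expands output by 864 − 738 = 126 past the efficient level; on those units the gap between marginal cost and willingness to pay runs from 0 up to 32.
DWL = ½ × 32 × 126 = 2016.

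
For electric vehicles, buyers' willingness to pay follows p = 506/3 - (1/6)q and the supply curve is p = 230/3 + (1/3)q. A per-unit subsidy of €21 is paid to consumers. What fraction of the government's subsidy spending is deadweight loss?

Pre-subsidy: 506/3 - (1/6)q = 230/3 + (1/3)q gives q* = 184 and p* = 138.
With the rebate, buyers effectively pay pb = ps − 21, where ps is the price sellers receive.
On the curves, pb = 506/3 - (1/6)q and ps = 230/3 + (1/3)q; the wedge ps − pb = 21 gives 230/3 + (1/3)q − (506/3 - (1/6)q) = 21, so q' = 226.
Then pb = 506/3 − (1/6)·226 = 131 and ps = 230/3 + (1/3)·226 = 152.
ΔCS = ½(184 + 226)(138 − 131) = 1435; ΔPS = ½(184 + 226)(152 − 138) = 2870.
Government spending = 21 × 226 = 4746.
DWL = ½ × 21 × (226 − 184) = 441; fraction = 441 / 4746 = 21/226.

DWL / government spending = 21/226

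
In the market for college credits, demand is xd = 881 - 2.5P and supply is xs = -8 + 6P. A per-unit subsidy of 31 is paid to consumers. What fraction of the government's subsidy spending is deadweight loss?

DWL / government spending = 465/11462

Pre-subsidy: 881 - 2.5P = -8 + 6P gives P* = 1778/17, x* = 10532/17.
With the rebate, buyers effectively pay Pb = Ps − 31, where Ps is the price sellers receive.
Demand in terms of Ps becomes xd = 881 − 2.5(Ps − 31) = 958.5 - 2.5Ps. Setting this equal to supply: 958.5 - 2.5Ps = -8 + 6Ps, so Ps = 1933/17.
Buyers pay Pb = 1933/17 − 31 = 1406/17; x' = -8 + 6·(1933/17) = 11462/17.
ΔCS = ½(10532/17 + 11462/17)(1778/17 − 1406/17) = 4090884/289; ΔPS = ½(10532/17 + 11462/17)(1933/17 − 1778/17) = 1704535/289.
Government spending = 31 × 11462/17 = 355322/17.
DWL = ½ × 31 × (11462/17 − 10532/17) = 14415/17; fraction = (14415/17) / (355322/17) = 465/11462.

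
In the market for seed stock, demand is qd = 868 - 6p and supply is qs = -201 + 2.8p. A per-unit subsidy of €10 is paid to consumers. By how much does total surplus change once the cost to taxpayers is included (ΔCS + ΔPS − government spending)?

Pre-subsidy: 868 - 6p = -201 + 2.8p gives p* = 5345/44, q* = 3061/22.
With the rebate, buyers effectively pay pb = ps − 10, where ps is the price sellers receive.
Demand in terms of ps becomes qd = 868 − 6(ps − 10) = 928 - 6ps. Setting this equal to supply: 928 - 6ps = -201 + 2.8ps, so ps = 5645/44.
Buyers pay pb = 5645/44 − 10 = 5205/44; q' = -201 + 2.8·(5645/44) = 3481/22.
ΔCS = ½(3061/22 + 3481/22)(5345/44 − 5205/44) = 114485/242; ΔPS = ½(3061/22 + 3481/22)(5645/44 − 5345/44) = 245325/242.
Government spending = 10 × 3481/22 = 17405/11.
Net change = 114485/242 + 245325/242 − 17405/11 = -1050/11. The loss equals the DWL triangle ½·10·210/11.

Net change in total surplus = -1050/11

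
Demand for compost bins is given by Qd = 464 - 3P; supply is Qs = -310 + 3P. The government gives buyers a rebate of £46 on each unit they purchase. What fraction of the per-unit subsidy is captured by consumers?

Pre-subsidy: 464 - 3P = -310 + 3P gives P* = 129, Q* = 77.
With the rebate, buyers effectively pay Pb = Ps − 46, where Ps is the price sellers receive.
Demand in terms of Ps becomes Qd = 464 − 3(Ps − 46) = 602 - 3Ps. Setting this equal to supply: 602 - 3Ps = -310 + 3Ps, so Ps = 152.
Buyers pay Pb = 152 − 46 = 106; Q' = -310 + 3·152 = 146.
Buyers' price falls by P* − Pb = 129 − 106 = 23; sellers' price rises by Ps − P* = 152 − 129 = 23.
So consumers capture 23/46 = 0.5 of each unit of subsidy.

Consumer share = 0.5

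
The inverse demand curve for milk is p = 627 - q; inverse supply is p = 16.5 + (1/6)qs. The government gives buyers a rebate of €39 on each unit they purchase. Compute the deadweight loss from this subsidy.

Pre-subsidy: 627 - q = 16.5 + (1/6)q gives q* = 3663/7 and p* = 726/7.
With the rebate, buyers effectively pay pb = ps − 39, where ps is the price sellers receive.
On the curves, pb = 627 - q and ps = 16.5 + (1/6)q; the wedge ps − pb = 39 gives 16.5 + (1/6)q − (627 - q) = 39, so q' = 3897/7.
Then pb = 627 − 1·(3897/7) = 492/7 and ps = 16.5 + (1/6)·(3897/7) = 765/7.
The subsidy expands output by 3897/7 − 3663/7 = 234/7 past the efficient level; on those units the gap between marginal cost and willingness to pay runs from 0 up to 39.
DWL = ½ × 39 × 234/7 = 4563/7.

Deadweight loss = 4563/7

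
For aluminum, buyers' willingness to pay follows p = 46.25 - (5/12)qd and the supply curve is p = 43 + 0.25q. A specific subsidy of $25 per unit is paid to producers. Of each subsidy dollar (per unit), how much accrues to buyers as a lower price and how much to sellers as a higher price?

Buyers gain $15.625 per unit; sellers gain $9.375 per unit

Pre-subsidy: 46.25 - (5/12)q = 43 + 0.25q gives q* = 4.875 and p* = 44.21875.
With the subsidy, sellers receive ps = pb + 25 for each unit, where pb is the price buyers pay.
On the curves, pb = 46.25 - (5/12)q and ps = 43 + 0.25q; the wedge ps − pb = 25 gives 43 + 0.25q − (46.25 - (5/12)q) = 25, so q' = 42.375.
Then pb = 46.25 − (5/12)·42.375 = 28.59375 and ps = 43 + 0.25·42.375 = 53.59375.
Buyers' price falls by p* − pb = 44.21875 − 28.59375 = 15.625; sellers' price rises by ps − p* = 53.59375 − 44.21875 = 9.375.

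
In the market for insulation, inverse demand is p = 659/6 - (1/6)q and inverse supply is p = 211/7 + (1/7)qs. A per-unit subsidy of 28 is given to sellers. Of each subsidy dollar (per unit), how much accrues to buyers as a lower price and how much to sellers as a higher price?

Buyers gain 196/13 per unit; sellers gain 168/13 per unit

Pre-subsidy: 659/6 - (1/6)q = 211/7 + (1/7)q gives q* = 3347/13 and p* = 870/13.
With the subsidy, sellers receive ps = pb + 28 for each unit, where pb is the price buyers pay.
On the curves, pb = 659/6 - (1/6)q and ps = 211/7 + (1/7)q; the wedge ps − pb = 28 gives 211/7 + (1/7)q − (659/6 - (1/6)q) = 28, so q' = 4523/13.
Then pb = 659/6 − (1/6)·(4523/13) = 674/13 and ps = 211/7 + (1/7)·(4523/13) = 1038/13.
Buyers' price falls by p* − pb = 870/13 − 674/13 = 196/13; sellers' price rises by ps − p* = 1038/13 − 870/13 = 168/13.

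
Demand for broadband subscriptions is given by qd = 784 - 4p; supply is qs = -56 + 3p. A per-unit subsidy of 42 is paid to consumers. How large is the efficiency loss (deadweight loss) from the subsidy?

Deadweight loss = 1512

Pre-subsidy: 784 - 4p = -56 + 3p gives p* = 120, q* = 304.
With the rebate, buyers effectively pay pb = ps − 42, where ps is the price sellers receive.
Demand in terms of ps becomes qd = 784 − 4(ps − 42) = 952 - 4ps. Setting this equal to supply: 952 - 4ps = -56 + 3ps, so ps = 144.
Buyers pay pb = 144 − 42 = 102; q' = -56 + 3·144 = 376.
The subsidy expands output by 376 − 304 = 72 past the efficient level; on those units the gap between marginal cost and willingness to pay runs from 0 up to 42.
DWL = ½ × 42 × 72 = 1512.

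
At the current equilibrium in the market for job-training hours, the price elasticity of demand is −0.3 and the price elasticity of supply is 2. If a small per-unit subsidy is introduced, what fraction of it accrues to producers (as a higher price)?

Producer share = 3/23

For a small subsidy around the equilibrium, the benefit split depends on the relative slopes, which at a point are proportional to the elasticities.
Buyer share = εs/(εs + |εd|) = 2/(2 + 0.3) = 20/23; seller share = |εd|/(εs + |εd|) = 3/23.
So producers capture 3/23 of the subsidy.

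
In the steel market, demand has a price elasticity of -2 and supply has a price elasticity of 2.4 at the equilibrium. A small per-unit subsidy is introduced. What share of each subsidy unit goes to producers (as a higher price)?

For a small subsidy around the equilibrium, the benefit split depends on the relative slopes, which at a point are proportional to the elasticities.
Buyer share = εs/(εs + |εd|) = 2.4/(2.4 + 2) = 6/11; seller share = |εd|/(εs + |εd|) = 5/11.
So producers capture 5/11 of the subsidy.

Producer share = 5/11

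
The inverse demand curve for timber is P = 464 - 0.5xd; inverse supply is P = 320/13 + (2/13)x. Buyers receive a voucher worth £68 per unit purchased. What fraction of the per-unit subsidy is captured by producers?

Pre-subsidy: 464 - 0.5x = 320/13 + (2/13)x gives x* = 672 and P* = 128.
With the rebate, buyers effectively pay Pb = Ps − 68, where Ps is the price sellers receive.
On the curves, Pb = 464 - 0.5x and Ps = 320/13 + (2/13)x; the wedge Ps − Pb = 68 gives 320/13 + (2/13)x − (464 - 0.5x) = 68, so x' = 776.
Then Pb = 464 − 0.5·776 = 76 and Ps = 320/13 + (2/13)·776 = 144.
Buyers' price falls by P* − Pb = 128 − 76 = 52; sellers' price rises by Ps − P* = 144 − 128 = 16.
So producers capture 16/68 = 4/17 of each unit of subsidy.

Producer share = 4/17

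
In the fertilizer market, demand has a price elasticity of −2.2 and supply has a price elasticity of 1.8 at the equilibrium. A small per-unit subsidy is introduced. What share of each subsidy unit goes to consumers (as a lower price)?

For a small subsidy around the equilibrium, the benefit split depends on the relative slopes, which at a point are proportional to the elasticities.
Buyer share = εs/(εs + |εd|) = 1.8/(1.8 + 2.2) = 0.45; seller share = |εd|/(εs + |εd|) = 0.55.

Consumer share = 0.45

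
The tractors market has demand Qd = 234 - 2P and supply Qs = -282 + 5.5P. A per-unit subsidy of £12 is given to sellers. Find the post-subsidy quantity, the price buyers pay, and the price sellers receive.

Q' = 114; buyers pay £60; sellers receive £72

Pre-subsidy: 234 - 2P = -282 + 5.5P gives P* = 68.8, Q* = 96.4.
With the subsidy, sellers receive Ps = Pb + 12 for each unit, where Pb is the price buyers pay.
Supply in terms of Pb becomes Qs = -282 + 5.5(Pb + 12) = -216 + 5.5Pb. Setting this equal to demand: 234 - 2Pb = -216 + 5.5Pb, so Pb = 60.
Sellers receive Ps = 60 + 12 = 72; Q' = 234 − 2·60 = 114.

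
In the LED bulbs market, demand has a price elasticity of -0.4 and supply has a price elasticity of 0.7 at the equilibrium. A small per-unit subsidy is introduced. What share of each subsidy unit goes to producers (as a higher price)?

Producer share = 4/11

For a small subsidy around the equilibrium, the benefit split depends on the relative slopes, which at a point are proportional to the elasticities.
Buyer share = εs/(εs + |εd|) = 0.7/(0.7 + 0.4) = 7/11; seller share = |εd|/(εs + |εd|) = 4/11.
So producers capture 4/11 of the subsidy.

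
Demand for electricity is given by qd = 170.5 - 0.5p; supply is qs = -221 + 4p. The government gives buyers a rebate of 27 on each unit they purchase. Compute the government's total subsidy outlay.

Government cost = 3753

Pre-subsidy: 170.5 - 0.5p = -221 + 4p gives p* = 87, q* = 127.
With the rebate, buyers effectively pay pb = ps − 27, where ps is the price sellers receive.
Demand in terms of ps becomes qd = 170.5 − 0.5(ps − 27) = 184 - 0.5ps. Setting this equal to supply: 184 - 0.5ps = -221 + 4ps, so ps = 90.
Buyers pay pb = 90 − 27 = 63; q' = -221 + 4·90 = 139.
Government outlay = subsidy × quantity = 27 × 139 = 3753.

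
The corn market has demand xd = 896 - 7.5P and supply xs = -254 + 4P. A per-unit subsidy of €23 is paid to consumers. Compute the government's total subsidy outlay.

Government cost = €4738

Pre-subsidy: 896 - 7.5P = -254 + 4P gives P* = 100, x* = 146.
With the rebate, buyers effectively pay Pb = Ps − 23, where Ps is the price sellers receive.
Demand in terms of Ps becomes xd = 896 − 7.5(Ps − 23) = 1068.5 - 7.5Ps. Setting this equal to supply: 1068.5 - 7.5Ps = -254 + 4Ps, so Ps = 115.
Buyers pay Pb = 115 − 23 = 92; x' = -254 + 4·115 = 206.
Government outlay = subsidy × quantity = 23 × 206 = 4738.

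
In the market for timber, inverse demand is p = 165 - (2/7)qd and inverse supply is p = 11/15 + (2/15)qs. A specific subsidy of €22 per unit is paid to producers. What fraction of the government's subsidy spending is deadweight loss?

DWL / government spending = 15/254

Pre-subsidy: 165 - (2/7)q = 11/15 + (2/15)q gives q* = 392 and p* = 53.
With the subsidy, sellers receive ps = pb + 22 for each unit, where pb is the price buyers pay.
On the curves, pb = 165 - (2/7)q and ps = 11/15 + (2/15)q; the wedge ps − pb = 22 gives 11/15 + (2/15)q − (165 - (2/7)q) = 22, so q' = 444.5.
Then pb = 165 − (2/7)·444.5 = 38 and ps = 11/15 + (2/15)·444.5 = 60.
ΔCS = ½(392 + 444.5)(53 − 38) = 6273.75; ΔPS = ½(392 + 444.5)(60 − 53) = 2927.75.
Government spending = 22 × 444.5 = 9779.
DWL = ½ × 22 × (444.5 − 392) = 577.5; fraction = 577.5 / 9779 = 15/254.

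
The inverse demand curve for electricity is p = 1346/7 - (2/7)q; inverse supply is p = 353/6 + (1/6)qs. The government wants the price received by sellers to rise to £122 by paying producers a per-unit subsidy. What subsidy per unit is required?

At a seller price of 122, quantity supplied is -353 + 6·122 = 379.
Buyers absorb 379 only when they pay pb = 1346/7 − (2/7)·379 = 84.
s = ps − pb = 122 − 84 = 38.

Required subsidy s = £38 per unit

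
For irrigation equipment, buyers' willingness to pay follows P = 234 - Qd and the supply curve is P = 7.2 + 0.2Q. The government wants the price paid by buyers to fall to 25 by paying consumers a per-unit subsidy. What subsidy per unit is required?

At a buyer price of 25, quantity demanded is 234 − 1·25 = 209.
Sellers supply 209 only when they receive Ps = 7.2 + 0.2·209 = 49.
s = Ps − Pb = 49 − 25 = 24.

Required subsidy s = 24 per unit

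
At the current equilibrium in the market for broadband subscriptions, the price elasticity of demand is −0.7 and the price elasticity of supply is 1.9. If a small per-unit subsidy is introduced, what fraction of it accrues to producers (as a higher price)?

For a small subsidy around the equilibrium, the benefit split depends on the relative slopes, which at a point are proportional to the elasticities.
Buyer share = εs/(εs + |εd|) = 1.9/(1.9 + 0.7) = 19/26; seller share = |εd|/(εs + |εd|) = 7/26.
So producers capture 7/26 of the subsidy.

Producer share = 7/26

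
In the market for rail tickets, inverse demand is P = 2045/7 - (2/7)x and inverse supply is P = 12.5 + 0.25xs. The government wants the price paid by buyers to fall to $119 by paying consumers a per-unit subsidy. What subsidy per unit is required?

At a buyer price of 119, quantity demanded is 1022.5 − 3.5·119 = 606.
Sellers supply 606 only when they receive Ps = 12.5 + 0.25·606 = 164.
s = Ps − Pb = 164 − 119 = 45.

Required subsidy s = $45 per unit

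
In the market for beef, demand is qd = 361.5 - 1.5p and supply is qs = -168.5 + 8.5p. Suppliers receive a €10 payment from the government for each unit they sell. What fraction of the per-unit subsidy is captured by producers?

Producer share = 0.15

Pre-subsidy: 361.5 - 1.5p = -168.5 + 8.5p gives p* = 53, q* = 282.
With the subsidy, sellers receive ps = pb + 10 for each unit, where pb is the price buyers pay.
Supply in terms of pb becomes qs = -168.5 + 8.5(pb + 10) = -83.5 + 8.5pb. Setting this equal to demand: 361.5 - 1.5pb = -83.5 + 8.5pb, so pb = 44.5.
Sellers receive ps = 44.5 + 10 = 54.5; q' = 361.5 − 1.5·44.5 = 294.75.
Buyers' price falls by p* − pb = 53 − 44.5 = 8.5; sellers' price rises by ps − p* = 54.5 − 53 = 1.5.
So producers capture 1.5/10 = 0.15 of each unit of subsidy.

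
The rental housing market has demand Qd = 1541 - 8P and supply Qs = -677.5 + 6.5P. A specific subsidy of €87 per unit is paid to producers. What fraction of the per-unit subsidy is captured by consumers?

Consumer share = 13/29

Pre-subsidy: 1541 - 8P = -677.5 + 6.5P gives P* = 153, Q* = 317.
With the subsidy, sellers receive Ps = Pb + 87 for each unit, where Pb is the price buyers pay.
Supply in terms of Pb becomes Qs = -677.5 + 6.5(Pb + 87) = -112 + 6.5Pb. Setting this equal to demand: 1541 - 8Pb = -112 + 6.5Pb, so Pb = 114.
Sellers receive Ps = 114 + 87 = 201; Q' = 1541 − 8·114 = 629.
Buyers' price falls by P* − Pb = 153 − 114 = 39; sellers' price rises by Ps − P* = 201 − 153 = 48.
So consumers capture 39/87 = 13/29 of each unit of subsidy.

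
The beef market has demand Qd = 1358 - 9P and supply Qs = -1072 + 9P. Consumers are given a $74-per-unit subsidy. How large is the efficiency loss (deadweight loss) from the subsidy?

Deadweight loss = $12321

Pre-subsidy: 1358 - 9P = -1072 + 9P gives P* = 135, Q* = 143.
With the rebate, buyers effectively pay Pb = Ps − 74, where Ps is the price sellers receive.
Demand in terms of Ps becomes Qd = 1358 − 9(Ps − 74) = 2024 - 9Ps. Setting this equal to supply: 2024 - 9Ps = -1072 + 9Ps, so Ps = 172.
Buyers pay Pb = 172 − 74 = 98; Q' = -1072 + 9·172 = 476.
The subsidy expands output by 476 − 143 = 333 past the efficient level; on those units the gap between marginal cost and willingness to pay runs from 0 up to 74.
DWL = ½ × 74 × 333 = 12321.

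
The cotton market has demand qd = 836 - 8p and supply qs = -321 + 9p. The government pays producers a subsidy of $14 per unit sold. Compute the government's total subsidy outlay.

Government cost = 83496/17

Pre-subsidy: 836 - 8p = -321 + 9p gives p* = 1157/17, q* = 4956/17.
With the subsidy, sellers receive ps = pb + 14 for each unit, where pb is the price buyers pay.
Supply in terms of pb becomes qs = -321 + 9(pb + 14) = -195 + 9pb. Setting this equal to demand: 836 - 8pb = -195 + 9pb, so pb = 1031/17.
Sellers receive ps = 1031/17 + 14 = 1269/17; q' = 836 − 8·(1031/17) = 5964/17.
Government outlay = subsidy × quantity = 14 × 5964/17 = 83496/17.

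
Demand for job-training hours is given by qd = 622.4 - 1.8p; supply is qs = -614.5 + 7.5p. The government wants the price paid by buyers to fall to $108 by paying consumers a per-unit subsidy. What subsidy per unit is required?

At a buyer price of 108, quantity demanded is 622.4 − 1.8·108 = 428.
Sellers supply 428 only when they receive ps with -614.5 + 7.5·ps = 428, i.e. ps = 139.
s = ps − pb = 139 − 108 = 31.

Required subsidy s = $31 per unit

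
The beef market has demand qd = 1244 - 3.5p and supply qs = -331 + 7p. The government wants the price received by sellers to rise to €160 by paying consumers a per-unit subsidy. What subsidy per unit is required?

Required subsidy s = €30 per unit

At a seller price of 160, quantity supplied is -331 + 7·160 = 789.
Buyers absorb 789 only when they pay pb with 1244 − 3.5·pb = 789, i.e. pb = 130.
s = ps − pb = 160 − 130 = 30.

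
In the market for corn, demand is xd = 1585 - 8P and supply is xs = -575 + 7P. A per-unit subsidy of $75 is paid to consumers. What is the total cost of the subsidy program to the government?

Pre-subsidy: 1585 - 8P = -575 + 7P gives P* = 144, x* = 433.
With the rebate, buyers effectively pay Pb = Ps − 75, where Ps is the price sellers receive.
Demand in terms of Ps becomes xd = 1585 − 8(Ps − 75) = 2185 - 8Ps. Setting this equal to supply: 2185 - 8Ps = -575 + 7Ps, so Ps = 184.
Buyers pay Pb = 184 − 75 = 109; x' = -575 + 7·184 = 713.
Government outlay = subsidy × quantity = 75 × 713 = 53475.

Government cost = $53475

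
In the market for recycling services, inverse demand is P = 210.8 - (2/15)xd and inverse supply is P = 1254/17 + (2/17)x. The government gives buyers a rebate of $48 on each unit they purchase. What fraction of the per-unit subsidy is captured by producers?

Producer share = 0.46875

Pre-subsidy: 210.8 - (2/15)x = 1254/17 + (2/17)x gives x* = 546 and P* = 138.
With the rebate, buyers effectively pay Pb = Ps − 48, where Ps is the price sellers receive.
On the curves, Pb = 210.8 - (2/15)x and Ps = 1254/17 + (2/17)x; the wedge Ps − Pb = 48 gives 1254/17 + (2/17)x − (210.8 - (2/15)x) = 48, so x' = 737.25.
Then Pb = 210.8 − (2/15)·737.25 = 112.5 and Ps = 1254/17 + (2/17)·737.25 = 160.5.
Buyers' price falls by P* − Pb = 138 − 112.5 = 25.5; sellers' price rises by Ps − P* = 160.5 − 138 = 22.5.
So producers capture 22.5/48 = 0.46875 of each unit of subsidy.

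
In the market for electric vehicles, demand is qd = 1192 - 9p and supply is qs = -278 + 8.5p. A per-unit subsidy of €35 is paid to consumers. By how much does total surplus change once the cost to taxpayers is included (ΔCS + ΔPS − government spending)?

Net change in total surplus = -€2677.5

Pre-subsidy: 1192 - 9p = -278 + 8.5p gives p* = 84, q* = 436.
With the rebate, buyers effectively pay pb = ps − 35, where ps is the price sellers receive.
Demand in terms of ps becomes qd = 1192 − 9(ps − 35) = 1507 - 9ps. Setting this equal to supply: 1507 - 9ps = -278 + 8.5ps, so ps = 102.
Buyers pay pb = 102 − 35 = 67; q' = -278 + 8.5·102 = 589.
ΔCS = ½(436 + 589)(84 − 67) = 8712.5; ΔPS = ½(436 + 589)(102 − 84) = 9225.
Government spending = 35 × 589 = 20615.
Net change = 8712.5 + 9225 − 20615 = -2677.5. The loss equals the DWL triangle ½·35·153.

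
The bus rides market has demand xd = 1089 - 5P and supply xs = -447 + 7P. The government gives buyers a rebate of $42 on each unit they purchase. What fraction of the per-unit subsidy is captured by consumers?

Consumer share = 7/12

Pre-subsidy: 1089 - 5P = -447 + 7P gives P* = 128, x* = 449.
With the rebate, buyers effectively pay Pb = Ps − 42, where Ps is the price sellers receive.
Demand in terms of Ps becomes xd = 1089 − 5(Ps − 42) = 1299 - 5Ps. Setting this equal to supply: 1299 - 5Ps = -447 + 7Ps, so Ps = 145.5.
Buyers pay Pb = 145.5 − 42 = 103.5; x' = -447 + 7·145.5 = 571.5.
Buyers' price falls by P* − Pb = 128 − 103.5 = 24.5; sellers' price rises by Ps − P* = 145.5 − 128 = 17.5.
So consumers capture 24.5/42 = 7/12 of each unit of subsidy.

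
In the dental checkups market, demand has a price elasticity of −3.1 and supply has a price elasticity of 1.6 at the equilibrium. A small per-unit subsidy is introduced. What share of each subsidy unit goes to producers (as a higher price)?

Producer share = 31/47

For a small subsidy around the equilibrium, the benefit split depends on the relative slopes, which at a point are proportional to the elasticities.
Buyer share = εs/(εs + |εd|) = 1.6/(1.6 + 3.1) = 16/47; seller share = |εd|/(εs + |εd|) = 31/47.
So producers capture 31/47 of the subsidy.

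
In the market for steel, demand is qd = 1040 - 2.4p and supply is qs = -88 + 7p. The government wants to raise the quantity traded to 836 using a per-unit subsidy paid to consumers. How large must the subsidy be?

At q = 836, invert demand for the buyer price: pb = (1040 − 836)/2.4 = 85; invert supply for the seller price: ps = (836 − (-88))/7 = 132.
The subsidy must fill the gap: s = ps − pb = 132 − 85 = 47.

Required subsidy s = 47 per unit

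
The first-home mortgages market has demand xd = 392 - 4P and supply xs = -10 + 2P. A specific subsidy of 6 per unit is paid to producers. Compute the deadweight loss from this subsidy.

Deadweight loss = 24

Pre-subsidy: 392 - 4P = -10 + 2P gives P* = 67, x* = 124.
With the subsidy, sellers receive Ps = Pb + 6 for each unit, where Pb is the price buyers pay.
Supply in terms of Pb becomes xs = -10 + 2(Pb + 6) = 2 + 2Pb. Setting this equal to demand: 392 - 4Pb = 2 + 2Pb, so Pb = 65.
Sellers receive Ps = 65 + 6 = 71; x' = 392 − 4·65 = 132.
The subsidy expands output by 132 − 124 = 8 past the efficient level; on those units the gap between marginal cost and willingness to pay runs from 0 up to 6.
DWL = ½ × 6 × 8 = 24.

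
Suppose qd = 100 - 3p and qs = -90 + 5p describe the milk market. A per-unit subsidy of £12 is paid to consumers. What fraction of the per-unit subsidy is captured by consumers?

Pre-subsidy: 100 - 3p = -90 + 5p gives p* = 23.75, q* = 28.75.
With the rebate, buyers effectively pay pb = ps − 12, where ps is the price sellers receive.
Demand in terms of ps becomes qd = 100 − 3(ps − 12) = 136 - 3ps. Setting this equal to supply: 136 - 3ps = -90 + 5ps, so ps = 28.25.
Buyers pay pb = 28.25 − 12 = 16.25; q' = -90 + 5·28.25 = 51.25.
Buyers' price falls by p* − pb = 23.75 − 16.25 = 7.5; sellers' price rises by ps − p* = 28.25 − 23.75 = 4.5.
So consumers capture 7.5/12 = 0.625 of each unit of subsidy.

Consumer share = 0.625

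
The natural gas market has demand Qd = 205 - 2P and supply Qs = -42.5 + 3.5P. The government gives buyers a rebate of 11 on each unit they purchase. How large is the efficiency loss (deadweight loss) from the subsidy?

Deadweight loss = 77

Pre-subsidy: 205 - 2P = -42.5 + 3.5P gives P* = 45, Q* = 115.
With the rebate, buyers effectively pay Pb = Ps − 11, where Ps is the price sellers receive.
Demand in terms of Ps becomes Qd = 205 − 2(Ps − 11) = 227 - 2Ps. Setting this equal to supply: 227 - 2Ps = -42.5 + 3.5Ps, so Ps = 49.
Buyers pay Pb = 49 − 11 = 38; Q' = -42.5 + 3.5·49 = 129.
The subsidy expands output by 129 − 115 = 14 past the efficient level; on those units the gap between marginal cost and willingness to pay runs from 0 up to 11.
DWL = ½ × 11 × 14 = 77.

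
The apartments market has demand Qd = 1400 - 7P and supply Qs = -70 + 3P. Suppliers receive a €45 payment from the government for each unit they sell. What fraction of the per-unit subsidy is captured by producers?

Pre-subsidy: 1400 - 7P = -70 + 3P gives P* = 147, Q* = 371.
With the subsidy, sellers receive Ps = Pb + 45 for each unit, where Pb is the price buyers pay.
Supply in terms of Pb becomes Qs = -70 + 3(Pb + 45) = 65 + 3Pb. Setting this equal to demand: 1400 - 7Pb = 65 + 3Pb, so Pb = 133.5.
Sellers receive Ps = 133.5 + 45 = 178.5; Q' = 1400 − 7·133.5 = 465.5.
Buyers' price falls by P* − Pb = 147 − 133.5 = 13.5; sellers' price rises by Ps − P* = 178.5 − 147 = 31.5.
So producers capture 31.5/45 = 0.7 of each unit of subsidy.

Producer share = 0.7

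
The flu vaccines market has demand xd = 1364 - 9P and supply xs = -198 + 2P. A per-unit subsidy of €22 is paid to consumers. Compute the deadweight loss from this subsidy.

Deadweight loss = €396

Pre-subsidy: 1364 - 9P = -198 + 2P gives P* = 142, x* = 86.
With the rebate, buyers effectively pay Pb = Ps − 22, where Ps is the price sellers receive.
Demand in terms of Ps becomes xd = 1364 − 9(Ps − 22) = 1562 - 9Ps. Setting this equal to supply: 1562 - 9Ps = -198 + 2Ps, so Ps = 160.
Buyers pay Pb = 160 − 22 = 138; x' = -198 + 2·160 = 122.
The subsidy expands output by 122 − 86 = 36 past the efficient level; on those units the gap between marginal cost and willingness to pay runs from 0 up to 22.
DWL = ½ × 22 × 36 = 396.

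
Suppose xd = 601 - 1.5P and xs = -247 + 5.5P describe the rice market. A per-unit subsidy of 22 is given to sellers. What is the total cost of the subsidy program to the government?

Government cost = 68563/7

Pre-subsidy: 601 - 1.5P = -247 + 5.5P gives P* = 848/7, x* = 2935/7.
With the subsidy, sellers receive Ps = Pb + 22 for each unit, where Pb is the price buyers pay.
Supply in terms of Pb becomes xs = -247 + 5.5(Pb + 22) = -126 + 5.5Pb. Setting this equal to demand: 601 - 1.5Pb = -126 + 5.5Pb, so Pb = 727/7.
Sellers receive Ps = 727/7 + 22 = 881/7; x' = 601 − 1.5·(727/7) = 6233/14.
Government outlay = subsidy × quantity = 22 × 6233/14 = 68563/7.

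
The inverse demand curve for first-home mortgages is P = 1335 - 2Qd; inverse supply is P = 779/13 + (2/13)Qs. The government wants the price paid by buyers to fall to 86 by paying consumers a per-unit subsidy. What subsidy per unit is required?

Required subsidy s = 70 per unit

At a buyer price of 86, quantity demanded is 667.5 − 0.5·86 = 624.5.
Sellers supply 624.5 only when they receive Ps = 779/13 + (2/13)·624.5 = 156.
s = Ps − Pb = 156 − 86 = 70.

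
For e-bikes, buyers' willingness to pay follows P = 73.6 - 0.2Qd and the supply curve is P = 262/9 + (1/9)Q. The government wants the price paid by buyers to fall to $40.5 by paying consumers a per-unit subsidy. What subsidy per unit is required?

Required subsidy s = $7 per unit

At a buyer price of 40.5, quantity demanded is 368 − 5·40.5 = 165.5.
Sellers supply 165.5 only when they receive Ps = 262/9 + (1/9)·165.5 = 47.5.
s = Ps − Pb = 47.5 − 40.5 = 7.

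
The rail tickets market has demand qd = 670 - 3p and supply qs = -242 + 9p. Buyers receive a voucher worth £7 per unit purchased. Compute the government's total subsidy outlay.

Government cost = £3204.25

Pre-subsidy: 670 - 3p = -242 + 9p gives p* = 76, q* = 442.
With the rebate, buyers effectively pay pb = ps − 7, where ps is the price sellers receive.
Demand in terms of ps becomes qd = 670 − 3(ps − 7) = 691 - 3ps. Setting this equal to supply: 691 - 3ps = -242 + 9ps, so ps = 77.75.
Buyers pay pb = 77.75 − 7 = 70.75; q' = -242 + 9·77.75 = 457.75.
Government outlay = subsidy × quantity = 7 × 457.75 = 3204.25.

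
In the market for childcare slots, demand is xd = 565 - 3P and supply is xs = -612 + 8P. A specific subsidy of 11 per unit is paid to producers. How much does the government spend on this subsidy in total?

Government cost = 2948

Pre-subsidy: 565 - 3P = -612 + 8P gives P* = 107, x* = 244.
With the subsidy, sellers receive Ps = Pb + 11 for each unit, where Pb is the price buyers pay.
Supply in terms of Pb becomes xs = -612 + 8(Pb + 11) = -524 + 8Pb. Setting this equal to demand: 565 - 3Pb = -524 + 8Pb, so Pb = 99.
Sellers receive Ps = 99 + 11 = 110; x' = 565 − 3·99 = 268.
Government outlay = subsidy × quantity = 11 × 268 = 2948.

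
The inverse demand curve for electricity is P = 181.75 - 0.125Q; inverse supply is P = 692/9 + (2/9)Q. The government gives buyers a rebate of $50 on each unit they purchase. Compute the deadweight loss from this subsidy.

Deadweight loss = $3600

Pre-subsidy: 181.75 - 0.125Q = 692/9 + (2/9)Q gives Q* = 302 and P* = 144.
With the rebate, buyers effectively pay Pb = Ps − 50, where Ps is the price sellers receive.
On the curves, Pb = 181.75 - 0.125Q and Ps = 692/9 + (2/9)Q; the wedge Ps − Pb = 50 gives 692/9 + (2/9)Q − (181.75 - 0.125Q) = 50, so Q' = 446.
Then Pb = 181.75 − 0.125·446 = 126 and Ps = 692/9 + (2/9)·446 = 176.
The subsidy expands output by 446 − 302 = 144 past the efficient level; on those units the gap between marginal cost and willingness to pay runs from 0 up to 50.
DWL = ½ × 50 × 144 = 3600.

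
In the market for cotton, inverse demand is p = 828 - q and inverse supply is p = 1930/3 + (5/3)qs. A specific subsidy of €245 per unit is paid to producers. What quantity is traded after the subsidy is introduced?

Pre-subsidy: 828 - q = 1930/3 + (5/3)q gives q* = 69.25 and p* = 758.75.
With the subsidy, sellers receive ps = pb + 245 for each unit, where pb is the price buyers pay.
On the curves, pb = 828 - q and ps = 1930/3 + (5/3)q; the wedge ps − pb = 245 gives 1930/3 + (5/3)q − (828 - q) = 245, so q' = 161.125.
Then pb = 828 − 1·161.125 = 666.875 and ps = 1930/3 + (5/3)·161.125 = 911.875.

q' = 161.125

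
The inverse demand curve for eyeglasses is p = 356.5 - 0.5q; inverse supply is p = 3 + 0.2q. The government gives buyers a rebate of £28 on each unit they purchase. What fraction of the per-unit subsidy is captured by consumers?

Consumer share = 5/7

Pre-subsidy: 356.5 - 0.5q = 3 + 0.2q gives q* = 505 and p* = 104.
With the rebate, buyers effectively pay pb = ps − 28, where ps is the price sellers receive.
On the curves, pb = 356.5 - 0.5q and ps = 3 + 0.2q; the wedge ps − pb = 28 gives 3 + 0.2q − (356.5 - 0.5q) = 28, so q' = 545.
Then pb = 356.5 − 0.5·545 = 84 and ps = 3 + 0.2·545 = 112.
Buyers' price falls by p* − pb = 104 − 84 = 20; sellers' price rises by ps − p* = 112 − 104 = 8.
So consumers capture 20/28 = 5/7 of each unit of subsidy.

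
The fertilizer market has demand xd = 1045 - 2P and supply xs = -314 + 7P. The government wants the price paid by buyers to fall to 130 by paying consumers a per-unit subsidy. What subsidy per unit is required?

At a buyer price of 130, quantity demanded is 1045 − 2·130 = 785.
Sellers supply 785 only when they receive Ps with -314 + 7·Ps = 785, i.e. Ps = 157.
s = Ps − Pb = 157 − 130 = 27.

Required subsidy s = 27 per unit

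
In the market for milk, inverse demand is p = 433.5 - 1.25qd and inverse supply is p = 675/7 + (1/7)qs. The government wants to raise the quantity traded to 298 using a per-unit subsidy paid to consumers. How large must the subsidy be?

At q = 298, from the demand curve buyers pay pb = 433.5 − 1.25·298 = 61; from the supply curve sellers need ps = 675/7 + (1/7)·298 = 139.
The subsidy must fill the gap: s = ps − pb = 139 − 61 = 78.

Required subsidy s = 78 per unit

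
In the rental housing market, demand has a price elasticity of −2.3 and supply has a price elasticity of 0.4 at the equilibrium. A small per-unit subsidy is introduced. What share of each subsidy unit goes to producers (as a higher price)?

Producer share = 23/27

For a small subsidy around the equilibrium, the benefit split depends on the relative slopes, which at a point are proportional to the elasticities.
Buyer share = εs/(εs + |εd|) = 0.4/(0.4 + 2.3) = 4/27; seller share = |εd|/(εs + |εd|) = 23/27.
So producers capture 23/27 of the subsidy.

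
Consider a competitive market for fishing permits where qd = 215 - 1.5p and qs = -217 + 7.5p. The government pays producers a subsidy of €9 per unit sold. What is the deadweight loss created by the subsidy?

Pre-subsidy: 215 - 1.5p = -217 + 7.5p gives p* = 48, q* = 143.
With the subsidy, sellers receive ps = pb + 9 for each unit, where pb is the price buyers pay.
Supply in terms of pb becomes qs = -217 + 7.5(pb + 9) = -149.5 + 7.5pb. Setting this equal to demand: 215 - 1.5pb = -149.5 + 7.5pb, so pb = 40.5.
Sellers receive ps = 40.5 + 9 = 49.5; q' = 215 − 1.5·40.5 = 154.25.
The subsidy expands output by 154.25 − 143 = 11.25 past the efficient level; on those units the gap between marginal cost and willingness to pay runs from 0 up to 9.
DWL = ½ × 9 × 11.25 = 50.625.

Deadweight loss = €50.625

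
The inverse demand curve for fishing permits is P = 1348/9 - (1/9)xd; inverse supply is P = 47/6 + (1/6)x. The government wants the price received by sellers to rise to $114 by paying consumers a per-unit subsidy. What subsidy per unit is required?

At a seller price of 114, quantity supplied is -47 + 6·114 = 637.
Buyers absorb 637 only when they pay Pb = 1348/9 − (1/9)·637 = 79.
s = Ps − Pb = 114 − 79 = 35.

Required subsidy s = $35 per unit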